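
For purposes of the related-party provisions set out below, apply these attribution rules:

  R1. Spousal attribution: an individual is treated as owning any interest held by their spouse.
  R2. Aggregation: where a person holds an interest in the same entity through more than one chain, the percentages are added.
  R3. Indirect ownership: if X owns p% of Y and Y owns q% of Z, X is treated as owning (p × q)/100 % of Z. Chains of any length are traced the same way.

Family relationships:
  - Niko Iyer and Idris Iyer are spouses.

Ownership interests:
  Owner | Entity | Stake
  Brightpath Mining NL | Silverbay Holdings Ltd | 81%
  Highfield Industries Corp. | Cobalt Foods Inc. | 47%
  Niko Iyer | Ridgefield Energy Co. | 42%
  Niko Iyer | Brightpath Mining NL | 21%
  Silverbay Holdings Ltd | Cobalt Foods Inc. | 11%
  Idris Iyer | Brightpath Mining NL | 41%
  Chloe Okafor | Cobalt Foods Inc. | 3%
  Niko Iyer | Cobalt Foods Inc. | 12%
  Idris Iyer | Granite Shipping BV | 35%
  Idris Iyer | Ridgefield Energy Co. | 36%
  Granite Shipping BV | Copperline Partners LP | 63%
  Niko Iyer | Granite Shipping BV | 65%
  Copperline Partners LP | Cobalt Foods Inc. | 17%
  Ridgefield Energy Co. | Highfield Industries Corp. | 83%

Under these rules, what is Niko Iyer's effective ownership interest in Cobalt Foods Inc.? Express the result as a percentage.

By spousal attribution (R1), Niko Iyer is treated as also owning Idris Iyer's interest in Brightpath Mining NL, giving 21% + 41% = 62%.
By spousal attribution (R1), Niko Iyer is treated as also owning Idris Iyer's interest in Ridgefield Energy Co, giving 42% + 36% = 78%.
By spousal attribution (R1), Niko Iyer is treated as also owning Idris Iyer's interest in Granite Shipping BV, giving 65% + 35% = 100%.
Chain via Brightpath Mining NL → Silverbay Holdings Ltd (R3): 62% × 81% × 11% = 5.5242% of Cobalt Foods Inc.
Chain via Ridgefield Energy Co. → Highfield Industries Corp. (R3): 78% × 83% × 47% = 30.4278% of Cobalt Foods Inc.
Chain via Granite Shipping BV → Copperline Partners LP (R3): 100% × 63% × 17% = 10.71% of Cobalt Foods Inc.
Direct interest in Cobalt Foods Inc: 12%.
Aggregating (R2): 5.5242% + 30.4278% + 10.71% + 12% = 58.662%.

58.662%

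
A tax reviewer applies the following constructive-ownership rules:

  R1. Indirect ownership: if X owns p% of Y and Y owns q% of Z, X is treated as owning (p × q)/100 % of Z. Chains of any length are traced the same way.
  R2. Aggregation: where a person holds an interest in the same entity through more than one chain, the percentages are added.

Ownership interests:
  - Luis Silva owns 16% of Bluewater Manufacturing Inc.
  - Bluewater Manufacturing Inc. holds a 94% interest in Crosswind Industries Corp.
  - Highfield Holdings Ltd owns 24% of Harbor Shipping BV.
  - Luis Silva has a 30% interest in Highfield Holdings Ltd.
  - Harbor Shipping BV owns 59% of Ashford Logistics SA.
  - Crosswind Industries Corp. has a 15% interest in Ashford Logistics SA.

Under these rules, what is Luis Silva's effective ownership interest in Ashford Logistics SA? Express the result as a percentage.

Chain via Bluewater Manufacturing Inc. → Crosswind Industries Corp. (R1): 16% × 94% × 15% = 2.256% of Ashford Logistics SA.
Chain via Highfield Holdings Ltd → Harbor Shipping BV (R1): 30% × 24% × 59% = 4.248% of Ashford Logistics SA.
Aggregating (R2): 2.256% + 4.248% = 6.504%.

6.504%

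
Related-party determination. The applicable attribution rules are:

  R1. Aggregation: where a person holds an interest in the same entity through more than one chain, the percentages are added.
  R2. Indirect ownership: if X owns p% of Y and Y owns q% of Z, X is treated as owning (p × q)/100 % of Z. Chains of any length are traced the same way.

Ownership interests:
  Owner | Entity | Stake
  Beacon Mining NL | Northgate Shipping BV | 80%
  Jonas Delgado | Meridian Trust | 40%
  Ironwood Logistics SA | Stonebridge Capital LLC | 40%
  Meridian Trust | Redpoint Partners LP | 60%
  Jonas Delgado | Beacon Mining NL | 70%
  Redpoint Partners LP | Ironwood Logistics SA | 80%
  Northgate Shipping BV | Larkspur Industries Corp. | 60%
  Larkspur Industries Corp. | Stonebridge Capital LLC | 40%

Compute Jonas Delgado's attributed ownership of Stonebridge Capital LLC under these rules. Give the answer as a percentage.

21.12%

Chain via Beacon Mining NL → Northgate Shipping BV → Larkspur Industries Corp. (R2): 70% × 80% × 60% × 40% = 13.44% of Stonebridge Capital LLC.
Chain via Meridian Trust → Redpoint Partners LP → Ironwood Logistics SA (R2): 40% × 60% × 80% × 40% = 7.68% of Stonebridge Capital LLC.
Aggregating (R1): 13.44% + 7.68% = 21.12%.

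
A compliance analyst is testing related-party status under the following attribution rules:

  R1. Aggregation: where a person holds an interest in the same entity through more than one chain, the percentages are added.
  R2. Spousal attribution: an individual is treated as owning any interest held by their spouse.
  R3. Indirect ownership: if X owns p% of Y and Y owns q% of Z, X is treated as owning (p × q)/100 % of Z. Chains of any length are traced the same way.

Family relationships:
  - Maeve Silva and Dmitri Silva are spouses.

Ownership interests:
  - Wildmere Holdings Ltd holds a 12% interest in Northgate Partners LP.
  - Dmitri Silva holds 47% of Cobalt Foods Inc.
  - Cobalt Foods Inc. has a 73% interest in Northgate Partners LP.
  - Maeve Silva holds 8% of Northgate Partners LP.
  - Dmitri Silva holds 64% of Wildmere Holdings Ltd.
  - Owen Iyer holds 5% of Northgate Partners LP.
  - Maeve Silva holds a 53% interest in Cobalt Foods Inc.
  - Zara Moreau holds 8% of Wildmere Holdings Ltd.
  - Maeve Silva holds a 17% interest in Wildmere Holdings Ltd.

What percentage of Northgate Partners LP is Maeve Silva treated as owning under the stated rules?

By spousal attribution (R2), Maeve Silva is treated as also owning Dmitri Silva's interest in Cobalt Foods Inc, giving 53% + 47% = 100%.
By spousal attribution (R2), Maeve Silva is treated as also owning Dmitri Silva's interest in Wildmere Holdings Ltd, giving 17% + 64% = 81%.
Chain via Cobalt Foods Inc. (R3): 100% × 73% = 73% of Northgate Partners LP.
Chain via Wildmere Holdings Ltd (R3): 81% × 12% = 9.72% of Northgate Partners LP.
Direct interest in Northgate Partners LP: 8%.
Aggregating (R1): 73% + 9.72% + 8% = 90.72%.

90.72%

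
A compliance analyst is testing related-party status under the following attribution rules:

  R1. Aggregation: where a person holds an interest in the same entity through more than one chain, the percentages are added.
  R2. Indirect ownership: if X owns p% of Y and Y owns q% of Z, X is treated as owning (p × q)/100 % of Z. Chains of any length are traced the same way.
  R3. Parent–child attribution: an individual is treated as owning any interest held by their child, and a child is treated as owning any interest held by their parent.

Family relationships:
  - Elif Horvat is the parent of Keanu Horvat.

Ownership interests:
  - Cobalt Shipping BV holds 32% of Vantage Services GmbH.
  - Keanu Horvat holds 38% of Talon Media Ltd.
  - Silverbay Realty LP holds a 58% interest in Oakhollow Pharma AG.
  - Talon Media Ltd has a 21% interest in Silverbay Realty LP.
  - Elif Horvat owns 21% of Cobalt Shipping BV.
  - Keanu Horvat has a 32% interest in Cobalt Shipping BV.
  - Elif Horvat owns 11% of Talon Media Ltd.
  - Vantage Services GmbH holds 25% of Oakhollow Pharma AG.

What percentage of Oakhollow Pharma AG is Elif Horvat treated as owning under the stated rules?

By parent–child attribution (R3), Elif Horvat is treated as also owning Keanu Horvat's interest in Talon Media Ltd, giving 11% + 38% = 49%.
By parent–child attribution (R3), Elif Horvat is treated as also owning Keanu Horvat's interest in Cobalt Shipping BV, giving 21% + 32% = 53%.
Chain via Talon Media Ltd → Silverbay Realty LP (R2): 49% × 21% × 58% = 5.9682% of Oakhollow Pharma AG.
Chain via Cobalt Shipping BV → Vantage Services GmbH (R2): 53% × 32% × 25% = 4.24% of Oakhollow Pharma AG.
Aggregating (R1): 5.9682% + 4.24% = 10.2082%.

10.2082%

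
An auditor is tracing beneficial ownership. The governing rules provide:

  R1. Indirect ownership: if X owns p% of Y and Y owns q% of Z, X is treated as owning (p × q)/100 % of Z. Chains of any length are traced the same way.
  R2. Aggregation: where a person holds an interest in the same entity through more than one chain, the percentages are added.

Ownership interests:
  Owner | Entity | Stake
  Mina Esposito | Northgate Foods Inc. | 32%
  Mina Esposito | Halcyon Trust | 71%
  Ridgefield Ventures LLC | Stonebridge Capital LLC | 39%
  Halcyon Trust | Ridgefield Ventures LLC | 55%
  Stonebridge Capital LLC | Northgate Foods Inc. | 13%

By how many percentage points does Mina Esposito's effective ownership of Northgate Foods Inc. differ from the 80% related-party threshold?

Chain via Halcyon Trust → Ridgefield Ventures LLC → Stonebridge Capital LLC (R1): 71% × 55% × 39% × 13% = 1.979835% of Northgate Foods Inc.
Direct interest in Northgate Foods Inc: 32%.
Aggregating (R2): 1.979835% + 32% = 33.979835%.
33.979835% falls short of the 80% threshold by 46.020165 percentage points.

46.020165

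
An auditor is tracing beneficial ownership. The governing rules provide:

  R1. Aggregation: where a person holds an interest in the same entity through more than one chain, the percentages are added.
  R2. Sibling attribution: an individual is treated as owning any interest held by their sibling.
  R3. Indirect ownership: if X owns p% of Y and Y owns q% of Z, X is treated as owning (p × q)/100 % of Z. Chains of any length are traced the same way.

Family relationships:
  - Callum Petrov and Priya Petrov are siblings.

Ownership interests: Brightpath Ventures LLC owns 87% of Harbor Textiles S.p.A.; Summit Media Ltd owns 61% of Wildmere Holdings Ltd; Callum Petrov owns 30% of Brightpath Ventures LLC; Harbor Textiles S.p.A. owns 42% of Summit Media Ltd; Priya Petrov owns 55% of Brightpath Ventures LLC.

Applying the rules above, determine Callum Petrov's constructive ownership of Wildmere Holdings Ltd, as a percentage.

By sibling attribution (R2), Callum Petrov is treated as also owning Priya Petrov's interest in Brightpath Ventures LLC, giving 30% + 55% = 85%.
Chain via Brightpath Ventures LLC → Harbor Textiles S.p.A. → Summit Media Ltd (R3): 85% × 87% × 42% × 61% = 18.94599% of Wildmere Holdings Ltd.

18.94599%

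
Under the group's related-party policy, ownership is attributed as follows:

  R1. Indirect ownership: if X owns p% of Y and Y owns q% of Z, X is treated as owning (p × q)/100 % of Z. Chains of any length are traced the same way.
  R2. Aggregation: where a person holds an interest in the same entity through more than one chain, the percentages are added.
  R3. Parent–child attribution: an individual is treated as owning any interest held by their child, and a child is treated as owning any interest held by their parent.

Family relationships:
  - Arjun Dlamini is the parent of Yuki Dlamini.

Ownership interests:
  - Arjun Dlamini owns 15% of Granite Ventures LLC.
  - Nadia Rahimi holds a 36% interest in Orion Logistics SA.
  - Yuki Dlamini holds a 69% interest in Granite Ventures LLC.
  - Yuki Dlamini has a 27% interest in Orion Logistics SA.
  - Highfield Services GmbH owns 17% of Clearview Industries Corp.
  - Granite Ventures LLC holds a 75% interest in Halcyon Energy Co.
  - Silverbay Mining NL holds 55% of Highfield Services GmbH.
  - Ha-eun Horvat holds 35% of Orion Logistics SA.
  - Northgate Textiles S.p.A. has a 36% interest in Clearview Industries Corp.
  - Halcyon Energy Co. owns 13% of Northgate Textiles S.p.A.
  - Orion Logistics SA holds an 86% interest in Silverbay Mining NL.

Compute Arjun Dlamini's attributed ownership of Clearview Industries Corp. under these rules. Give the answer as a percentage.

By parent–child attribution (R3), Arjun Dlamini is treated as also owning Yuki Dlamini's interest in Granite Ventures LLC, giving 15% + 69% = 84%.
By parent–child attribution (R3), Arjun Dlamini is treated as owning Yuki Dlamini's 27% interest in Orion Logistics SA.
Chain via Granite Ventures LLC → Halcyon Energy Co. → Northgate Textiles S.p.A. (R1): 84% × 75% × 13% × 36% = 2.9484% of Clearview Industries Corp.
Chain via Orion Logistics SA → Silverbay Mining NL → Highfield Services GmbH (R1): 27% × 86% × 55% × 17% = 2.17107% of Clearview Industries Corp.
Aggregating (R2): 2.9484% + 2.17107% = 5.11947%.

5.11947%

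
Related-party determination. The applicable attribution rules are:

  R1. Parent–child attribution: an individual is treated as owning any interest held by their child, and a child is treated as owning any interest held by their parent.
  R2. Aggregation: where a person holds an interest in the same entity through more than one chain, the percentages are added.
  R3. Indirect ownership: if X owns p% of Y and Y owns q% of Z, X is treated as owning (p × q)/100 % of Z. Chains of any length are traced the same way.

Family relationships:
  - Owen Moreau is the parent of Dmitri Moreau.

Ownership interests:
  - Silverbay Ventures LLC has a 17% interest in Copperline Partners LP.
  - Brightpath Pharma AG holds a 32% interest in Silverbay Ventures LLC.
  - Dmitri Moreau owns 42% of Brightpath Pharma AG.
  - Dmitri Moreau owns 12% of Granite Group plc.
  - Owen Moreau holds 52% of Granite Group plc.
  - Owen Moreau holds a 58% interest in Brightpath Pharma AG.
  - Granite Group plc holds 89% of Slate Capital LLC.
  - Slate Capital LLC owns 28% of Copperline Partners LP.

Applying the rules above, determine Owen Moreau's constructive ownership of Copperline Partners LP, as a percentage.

21.3888%

By parent–child attribution (R1), Owen Moreau is treated as also owning Dmitri Moreau's interest in Brightpath Pharma AG, giving 58% + 42% = 100%.
By parent–child attribution (R1), Owen Moreau is treated as also owning Dmitri Moreau's interest in Granite Group plc, giving 52% + 12% = 64%.
Chain via Brightpath Pharma AG → Silverbay Ventures LLC (R3): 100% × 32% × 17% = 5.44% of Copperline Partners LP.
Chain via Granite Group plc → Slate Capital LLC (R3): 64% × 89% × 28% = 15.9488% of Copperline Partners LP.
Aggregating (R2): 5.44% + 15.9488% = 21.3888%.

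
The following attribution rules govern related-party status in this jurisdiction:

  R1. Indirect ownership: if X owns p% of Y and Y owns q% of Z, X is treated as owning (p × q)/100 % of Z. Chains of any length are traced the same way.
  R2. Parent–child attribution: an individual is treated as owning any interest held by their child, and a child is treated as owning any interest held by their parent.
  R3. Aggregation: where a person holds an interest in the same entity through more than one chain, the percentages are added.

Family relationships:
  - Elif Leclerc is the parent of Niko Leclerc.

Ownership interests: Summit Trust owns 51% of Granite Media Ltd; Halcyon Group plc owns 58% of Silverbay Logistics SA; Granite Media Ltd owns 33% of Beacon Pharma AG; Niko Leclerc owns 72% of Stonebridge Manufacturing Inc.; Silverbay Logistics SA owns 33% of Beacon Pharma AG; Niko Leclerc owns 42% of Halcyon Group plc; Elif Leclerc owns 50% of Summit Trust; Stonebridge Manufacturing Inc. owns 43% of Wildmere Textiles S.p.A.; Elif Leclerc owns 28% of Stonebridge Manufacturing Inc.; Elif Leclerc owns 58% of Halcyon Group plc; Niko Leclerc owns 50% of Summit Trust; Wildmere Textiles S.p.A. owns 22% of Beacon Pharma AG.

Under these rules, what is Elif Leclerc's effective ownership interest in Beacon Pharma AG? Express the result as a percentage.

45.43%

By parent–child attribution (R2), Elif Leclerc is treated as also owning Niko Leclerc's interest in Halcyon Group plc, giving 58% + 42% = 100%.
By parent–child attribution (R2), Elif Leclerc is treated as also owning Niko Leclerc's interest in Stonebridge Manufacturing Inc, giving 28% + 72% = 100%.
By parent–child attribution (R2), Elif Leclerc is treated as also owning Niko Leclerc's interest in Summit Trust, giving 50% + 50% = 100%.
Chain via Halcyon Group plc → Silverbay Logistics SA (R1): 100% × 58% × 33% = 19.14% of Beacon Pharma AG.
Chain via Stonebridge Manufacturing Inc. → Wildmere Textiles S.p.A. (R1): 100% × 43% × 22% = 9.46% of Beacon Pharma AG.
Chain via Summit Trust → Granite Media Ltd (R1): 100% × 51% × 33% = 16.83% of Beacon Pharma AG.
Aggregating (R3): 19.14% + 9.46% + 16.83% = 45.43%.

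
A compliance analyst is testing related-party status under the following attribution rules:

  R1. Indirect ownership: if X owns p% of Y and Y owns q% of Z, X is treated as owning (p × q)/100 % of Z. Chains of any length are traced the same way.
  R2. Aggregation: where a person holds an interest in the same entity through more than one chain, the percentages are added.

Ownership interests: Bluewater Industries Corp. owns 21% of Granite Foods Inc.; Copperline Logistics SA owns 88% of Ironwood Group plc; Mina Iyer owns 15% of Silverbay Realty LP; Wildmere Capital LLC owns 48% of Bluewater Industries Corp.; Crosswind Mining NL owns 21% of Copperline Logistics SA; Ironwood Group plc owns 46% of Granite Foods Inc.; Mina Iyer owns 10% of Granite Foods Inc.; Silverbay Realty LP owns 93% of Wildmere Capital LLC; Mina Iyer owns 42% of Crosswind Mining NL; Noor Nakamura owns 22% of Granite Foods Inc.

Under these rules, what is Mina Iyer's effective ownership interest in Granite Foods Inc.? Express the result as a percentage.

14.976496%

Chain via Crosswind Mining NL → Copperline Logistics SA → Ironwood Group plc (R1): 42% × 21% × 88% × 46% = 3.570336% of Granite Foods Inc.
Chain via Silverbay Realty LP → Wildmere Capital LLC → Bluewater Industries Corp. (R1): 15% × 93% × 48% × 21% = 1.40616% of Granite Foods Inc.
Direct interest in Granite Foods Inc: 10%.
Aggregating (R2): 3.570336% + 1.40616% + 10% = 14.976496%.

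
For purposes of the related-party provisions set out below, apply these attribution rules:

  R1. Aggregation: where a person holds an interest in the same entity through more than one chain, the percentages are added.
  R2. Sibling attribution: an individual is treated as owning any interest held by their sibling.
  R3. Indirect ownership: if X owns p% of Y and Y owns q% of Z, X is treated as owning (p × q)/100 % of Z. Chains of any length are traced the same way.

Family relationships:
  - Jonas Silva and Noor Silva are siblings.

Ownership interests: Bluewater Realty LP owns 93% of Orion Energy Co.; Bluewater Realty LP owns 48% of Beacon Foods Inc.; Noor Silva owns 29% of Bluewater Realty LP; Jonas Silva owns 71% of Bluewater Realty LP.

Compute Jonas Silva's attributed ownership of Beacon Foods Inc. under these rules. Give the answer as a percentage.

48%

By sibling attribution (R2), Jonas Silva is treated as also owning Noor Silva's interest in Bluewater Realty LP, giving 71% + 29% = 100%.
Chain via Bluewater Realty LP (R3): 100% × 48% = 48% of Beacon Foods Inc.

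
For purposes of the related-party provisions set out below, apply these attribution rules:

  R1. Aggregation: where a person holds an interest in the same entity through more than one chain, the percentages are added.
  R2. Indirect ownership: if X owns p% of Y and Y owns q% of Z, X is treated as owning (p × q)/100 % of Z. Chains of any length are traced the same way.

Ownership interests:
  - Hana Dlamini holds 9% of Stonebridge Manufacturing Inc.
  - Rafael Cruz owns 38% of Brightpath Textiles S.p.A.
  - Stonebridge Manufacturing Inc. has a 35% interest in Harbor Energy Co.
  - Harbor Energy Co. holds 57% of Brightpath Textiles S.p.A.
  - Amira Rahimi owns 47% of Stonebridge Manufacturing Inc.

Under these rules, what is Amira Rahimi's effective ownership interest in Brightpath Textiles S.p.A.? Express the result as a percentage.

Chain via Stonebridge Manufacturing Inc. → Harbor Energy Co. (R2): 47% × 35% × 57% = 9.3765% of Brightpath Textiles S.p.A.

9.3765%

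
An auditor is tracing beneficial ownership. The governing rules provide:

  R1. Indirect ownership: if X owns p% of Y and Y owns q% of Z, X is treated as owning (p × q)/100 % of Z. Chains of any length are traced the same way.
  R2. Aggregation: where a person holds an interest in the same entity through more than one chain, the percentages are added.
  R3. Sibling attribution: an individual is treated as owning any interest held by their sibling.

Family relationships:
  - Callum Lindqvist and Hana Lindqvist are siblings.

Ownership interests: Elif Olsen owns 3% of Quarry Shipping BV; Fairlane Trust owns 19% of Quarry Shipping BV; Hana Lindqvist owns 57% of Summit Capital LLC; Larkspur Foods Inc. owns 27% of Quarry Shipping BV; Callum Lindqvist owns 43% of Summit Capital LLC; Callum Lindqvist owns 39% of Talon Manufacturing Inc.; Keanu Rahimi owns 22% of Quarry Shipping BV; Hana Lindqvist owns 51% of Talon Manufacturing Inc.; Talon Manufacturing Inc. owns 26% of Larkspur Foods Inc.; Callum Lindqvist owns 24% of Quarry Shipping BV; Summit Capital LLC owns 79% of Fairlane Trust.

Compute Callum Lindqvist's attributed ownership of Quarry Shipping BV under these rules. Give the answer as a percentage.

By sibling attribution (R3), Callum Lindqvist is treated as also owning Hana Lindqvist's interest in Talon Manufacturing Inc, giving 39% + 51% = 90%.
By sibling attribution (R3), Callum Lindqvist is treated as also owning Hana Lindqvist's interest in Summit Capital LLC, giving 43% + 57% = 100%.
Chain via Talon Manufacturing Inc. → Larkspur Foods Inc. (R1): 90% × 26% × 27% = 6.318% of Quarry Shipping BV.
Chain via Summit Capital LLC → Fairlane Trust (R1): 100% × 79% × 19% = 15.01% of Quarry Shipping BV.
Direct interest in Quarry Shipping BV: 24%.
Aggregating (R2): 6.318% + 15.01% + 24% = 45.328%.

45.328%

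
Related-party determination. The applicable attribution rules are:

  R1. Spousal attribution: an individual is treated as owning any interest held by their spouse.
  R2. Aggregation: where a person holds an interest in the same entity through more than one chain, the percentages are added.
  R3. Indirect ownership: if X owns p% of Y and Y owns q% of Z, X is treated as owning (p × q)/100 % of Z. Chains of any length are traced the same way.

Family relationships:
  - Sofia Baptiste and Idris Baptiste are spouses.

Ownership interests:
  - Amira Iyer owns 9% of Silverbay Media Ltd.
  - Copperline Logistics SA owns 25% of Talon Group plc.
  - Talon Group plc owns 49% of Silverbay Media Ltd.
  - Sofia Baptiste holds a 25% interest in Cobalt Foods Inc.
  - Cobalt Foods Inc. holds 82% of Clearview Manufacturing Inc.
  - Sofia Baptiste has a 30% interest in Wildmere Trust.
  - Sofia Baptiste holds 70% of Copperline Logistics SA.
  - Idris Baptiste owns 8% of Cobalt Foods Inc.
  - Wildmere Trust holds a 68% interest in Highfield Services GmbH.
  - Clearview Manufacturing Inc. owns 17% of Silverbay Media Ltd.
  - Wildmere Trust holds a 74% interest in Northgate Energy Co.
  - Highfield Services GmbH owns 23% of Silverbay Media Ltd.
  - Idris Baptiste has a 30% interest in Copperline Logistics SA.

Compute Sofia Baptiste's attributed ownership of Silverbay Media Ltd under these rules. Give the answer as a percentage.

By spousal attribution (R1), Sofia Baptiste is treated as also owning Idris Baptiste's interest in Copperline Logistics SA, giving 70% + 30% = 100%.
By spousal attribution (R1), Sofia Baptiste is treated as also owning Idris Baptiste's interest in Cobalt Foods Inc, giving 25% + 8% = 33%.
Chain via Copperline Logistics SA → Talon Group plc (R3): 100% × 25% × 49% = 12.25% of Silverbay Media Ltd.
Chain via Wildmere Trust → Highfield Services GmbH (R3): 30% × 68% × 23% = 4.692% of Silverbay Media Ltd.
Chain via Cobalt Foods Inc. → Clearview Manufacturing Inc. (R3): 33% × 82% × 17% = 4.6002% of Silverbay Media Ltd.
Aggregating (R2): 12.25% + 4.692% + 4.6002% = 21.5422%.

21.5422%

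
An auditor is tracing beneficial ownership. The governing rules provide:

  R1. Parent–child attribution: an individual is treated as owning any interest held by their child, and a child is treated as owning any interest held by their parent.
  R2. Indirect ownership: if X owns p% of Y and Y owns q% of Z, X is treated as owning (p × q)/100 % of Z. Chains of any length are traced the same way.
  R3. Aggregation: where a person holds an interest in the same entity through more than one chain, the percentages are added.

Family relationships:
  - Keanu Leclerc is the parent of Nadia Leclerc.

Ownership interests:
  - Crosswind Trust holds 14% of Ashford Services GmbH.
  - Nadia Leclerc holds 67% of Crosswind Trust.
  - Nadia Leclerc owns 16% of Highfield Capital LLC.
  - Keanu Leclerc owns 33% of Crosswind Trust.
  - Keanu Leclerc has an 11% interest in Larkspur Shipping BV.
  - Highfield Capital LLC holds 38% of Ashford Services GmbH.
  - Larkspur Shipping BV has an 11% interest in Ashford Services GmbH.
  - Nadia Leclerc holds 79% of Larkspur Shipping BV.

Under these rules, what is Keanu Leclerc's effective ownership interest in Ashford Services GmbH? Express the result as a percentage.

29.98%

By parent–child attribution (R1), Keanu Leclerc is treated as also owning Nadia Leclerc's interest in Crosswind Trust, giving 33% + 67% = 100%.
By parent–child attribution (R1), Keanu Leclerc is treated as also owning Nadia Leclerc's interest in Larkspur Shipping BV, giving 11% + 79% = 90%.
By parent–child attribution (R1), Keanu Leclerc is treated as owning Nadia Leclerc's 16% interest in Highfield Capital LLC.
Chain via Crosswind Trust (R2): 100% × 14% = 14% of Ashford Services GmbH.
Chain via Larkspur Shipping BV (R2): 90% × 11% = 9.9% of Ashford Services GmbH.
Chain via Highfield Capital LLC (R2): 16% × 38% = 6.08% of Ashford Services GmbH.
Aggregating (R3): 14% + 9.9% + 6.08% = 29.98%.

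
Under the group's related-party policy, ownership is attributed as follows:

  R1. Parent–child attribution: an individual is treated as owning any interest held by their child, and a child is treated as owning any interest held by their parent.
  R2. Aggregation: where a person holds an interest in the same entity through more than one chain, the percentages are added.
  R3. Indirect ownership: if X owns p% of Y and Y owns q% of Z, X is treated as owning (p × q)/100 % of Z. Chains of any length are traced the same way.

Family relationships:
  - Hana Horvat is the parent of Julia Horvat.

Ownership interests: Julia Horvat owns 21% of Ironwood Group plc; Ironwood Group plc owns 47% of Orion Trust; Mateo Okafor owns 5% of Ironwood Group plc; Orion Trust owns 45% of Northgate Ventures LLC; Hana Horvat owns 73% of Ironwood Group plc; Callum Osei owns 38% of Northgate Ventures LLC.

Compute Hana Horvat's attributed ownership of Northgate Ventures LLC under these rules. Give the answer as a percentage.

19.881%

By parent–child attribution (R1), Hana Horvat is treated as also owning Julia Horvat's interest in Ironwood Group plc, giving 73% + 21% = 94%.
Chain via Ironwood Group plc → Orion Trust (R3): 94% × 47% × 45% = 19.881% of Northgate Ventures LLC.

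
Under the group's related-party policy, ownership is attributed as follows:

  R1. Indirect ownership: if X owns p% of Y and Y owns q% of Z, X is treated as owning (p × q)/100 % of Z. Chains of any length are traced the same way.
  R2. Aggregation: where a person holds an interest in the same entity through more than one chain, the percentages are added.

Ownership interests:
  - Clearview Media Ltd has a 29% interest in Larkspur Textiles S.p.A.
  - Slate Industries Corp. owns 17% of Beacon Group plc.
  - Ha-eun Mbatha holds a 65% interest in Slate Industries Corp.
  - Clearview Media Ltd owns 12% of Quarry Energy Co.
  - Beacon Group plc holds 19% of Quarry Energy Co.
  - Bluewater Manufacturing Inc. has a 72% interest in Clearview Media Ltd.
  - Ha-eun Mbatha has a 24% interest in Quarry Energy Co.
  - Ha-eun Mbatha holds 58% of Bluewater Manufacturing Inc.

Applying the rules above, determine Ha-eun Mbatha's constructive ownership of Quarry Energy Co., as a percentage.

31.1107%

Chain via Slate Industries Corp. → Beacon Group plc (R1): 65% × 17% × 19% = 2.0995% of Quarry Energy Co.
Chain via Bluewater Manufacturing Inc. → Clearview Media Ltd (R1): 58% × 72% × 12% = 5.0112% of Quarry Energy Co.
Direct interest in Quarry Energy Co: 24%.
Aggregating (R2): 2.0995% + 5.0112% + 24% = 31.1107%.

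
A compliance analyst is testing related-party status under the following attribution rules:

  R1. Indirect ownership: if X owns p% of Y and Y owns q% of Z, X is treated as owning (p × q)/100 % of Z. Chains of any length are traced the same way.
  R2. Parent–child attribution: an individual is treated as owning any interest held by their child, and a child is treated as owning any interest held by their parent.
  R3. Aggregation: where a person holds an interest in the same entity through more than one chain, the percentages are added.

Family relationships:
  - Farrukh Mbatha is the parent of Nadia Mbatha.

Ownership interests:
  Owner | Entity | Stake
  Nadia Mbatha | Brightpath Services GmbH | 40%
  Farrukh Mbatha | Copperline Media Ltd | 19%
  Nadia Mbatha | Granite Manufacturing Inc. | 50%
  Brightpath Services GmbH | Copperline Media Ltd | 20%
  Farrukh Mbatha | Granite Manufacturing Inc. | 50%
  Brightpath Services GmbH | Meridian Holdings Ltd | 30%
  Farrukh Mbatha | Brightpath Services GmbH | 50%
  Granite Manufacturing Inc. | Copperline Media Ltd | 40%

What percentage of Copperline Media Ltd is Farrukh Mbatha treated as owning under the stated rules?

77%

By parent–child attribution (R2), Farrukh Mbatha is treated as also owning Nadia Mbatha's interest in Brightpath Services GmbH, giving 50% + 40% = 90%.
By parent–child attribution (R2), Farrukh Mbatha is treated as also owning Nadia Mbatha's interest in Granite Manufacturing Inc, giving 50% + 50% = 100%.
Chain via Brightpath Services GmbH (R1): 90% × 20% = 18% of Copperline Media Ltd.
Chain via Granite Manufacturing Inc. (R1): 100% × 40% = 40% of Copperline Media Ltd.
Direct interest in Copperline Media Ltd: 19%.
Aggregating (R3): 18% + 40% + 19% = 77%.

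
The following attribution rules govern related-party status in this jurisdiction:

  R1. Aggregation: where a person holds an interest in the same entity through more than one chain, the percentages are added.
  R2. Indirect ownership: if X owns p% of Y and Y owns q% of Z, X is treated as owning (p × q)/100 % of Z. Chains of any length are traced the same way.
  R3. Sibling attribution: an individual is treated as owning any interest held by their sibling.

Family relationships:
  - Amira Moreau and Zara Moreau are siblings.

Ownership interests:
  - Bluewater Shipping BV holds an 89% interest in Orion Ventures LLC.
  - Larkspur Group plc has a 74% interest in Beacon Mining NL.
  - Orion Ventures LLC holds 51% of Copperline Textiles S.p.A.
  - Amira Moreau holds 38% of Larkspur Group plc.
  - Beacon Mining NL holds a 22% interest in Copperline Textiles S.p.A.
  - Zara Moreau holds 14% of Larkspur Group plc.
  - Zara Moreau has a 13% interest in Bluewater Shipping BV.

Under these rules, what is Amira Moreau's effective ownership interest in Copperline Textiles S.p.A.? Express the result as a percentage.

14.3663%

By sibling attribution (R3), Amira Moreau is treated as also owning Zara Moreau's interest in Larkspur Group plc, giving 38% + 14% = 52%.
By sibling attribution (R3), Amira Moreau is treated as owning Zara Moreau's 13% interest in Bluewater Shipping BV.
Chain via Larkspur Group plc → Beacon Mining NL (R2): 52% × 74% × 22% = 8.4656% of Copperline Textiles S.p.A.
Chain via Bluewater Shipping BV → Orion Ventures LLC (R2): 13% × 89% × 51% = 5.9007% of Copperline Textiles S.p.A.
Aggregating (R1): 8.4656% + 5.9007% = 14.3663%.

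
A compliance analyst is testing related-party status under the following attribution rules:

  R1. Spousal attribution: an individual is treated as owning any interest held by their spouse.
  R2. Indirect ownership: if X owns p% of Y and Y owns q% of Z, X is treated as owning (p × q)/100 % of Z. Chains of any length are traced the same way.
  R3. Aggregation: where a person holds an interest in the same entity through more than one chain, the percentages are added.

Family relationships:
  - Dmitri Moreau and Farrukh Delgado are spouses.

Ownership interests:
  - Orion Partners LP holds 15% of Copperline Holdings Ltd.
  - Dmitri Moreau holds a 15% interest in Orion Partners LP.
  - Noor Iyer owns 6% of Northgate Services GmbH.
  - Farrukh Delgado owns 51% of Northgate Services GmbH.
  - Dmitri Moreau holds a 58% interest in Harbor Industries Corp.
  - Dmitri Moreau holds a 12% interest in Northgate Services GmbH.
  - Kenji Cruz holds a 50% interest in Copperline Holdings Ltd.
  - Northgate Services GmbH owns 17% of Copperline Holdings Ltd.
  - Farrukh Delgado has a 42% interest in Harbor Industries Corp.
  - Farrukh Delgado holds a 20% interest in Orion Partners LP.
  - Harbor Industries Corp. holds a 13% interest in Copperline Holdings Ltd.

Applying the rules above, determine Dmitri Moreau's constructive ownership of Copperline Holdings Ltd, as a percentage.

28.96%

By spousal attribution (R1), Dmitri Moreau is treated as also owning Farrukh Delgado's interest in Orion Partners LP, giving 15% + 20% = 35%.
By spousal attribution (R1), Dmitri Moreau is treated as also owning Farrukh Delgado's interest in Northgate Services GmbH, giving 12% + 51% = 63%.
By spousal attribution (R1), Dmitri Moreau is treated as also owning Farrukh Delgado's interest in Harbor Industries Corp, giving 58% + 42% = 100%.
Chain via Orion Partners LP (R2): 35% × 15% = 5.25% of Copperline Holdings Ltd.
Chain via Northgate Services GmbH (R2): 63% × 17% = 10.71% of Copperline Holdings Ltd.
Chain via Harbor Industries Corp. (R2): 100% × 13% = 13% of Copperline Holdings Ltd.
Aggregating (R3): 5.25% + 10.71% + 13% = 28.96%.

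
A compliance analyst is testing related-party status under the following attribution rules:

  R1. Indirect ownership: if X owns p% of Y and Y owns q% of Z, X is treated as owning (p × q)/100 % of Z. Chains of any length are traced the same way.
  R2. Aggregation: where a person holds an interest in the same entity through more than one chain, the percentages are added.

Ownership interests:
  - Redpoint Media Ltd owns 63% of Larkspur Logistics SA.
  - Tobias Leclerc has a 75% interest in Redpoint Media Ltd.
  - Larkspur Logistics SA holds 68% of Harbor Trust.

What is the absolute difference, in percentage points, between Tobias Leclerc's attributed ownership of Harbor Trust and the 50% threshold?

17.87

Chain via Redpoint Media Ltd → Larkspur Logistics SA (R1): 75% × 63% × 68% = 32.13% of Harbor Trust.
32.13% falls short of the 50% threshold by 17.87 percentage points.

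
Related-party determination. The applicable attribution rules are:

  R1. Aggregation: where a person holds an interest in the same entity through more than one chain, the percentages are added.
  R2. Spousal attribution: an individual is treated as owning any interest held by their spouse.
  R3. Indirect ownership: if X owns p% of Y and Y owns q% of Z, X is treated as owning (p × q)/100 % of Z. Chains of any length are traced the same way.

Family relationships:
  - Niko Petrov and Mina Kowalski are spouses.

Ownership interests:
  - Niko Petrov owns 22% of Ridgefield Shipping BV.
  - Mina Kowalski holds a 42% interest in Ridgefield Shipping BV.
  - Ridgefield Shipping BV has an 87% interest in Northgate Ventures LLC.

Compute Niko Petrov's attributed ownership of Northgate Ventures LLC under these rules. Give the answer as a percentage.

55.68%

By spousal attribution (R2), Niko Petrov is treated as also owning Mina Kowalski's interest in Ridgefield Shipping BV, giving 22% + 42% = 64%.
Chain via Ridgefield Shipping BV (R3): 64% × 87% = 55.68% of Northgate Ventures LLC.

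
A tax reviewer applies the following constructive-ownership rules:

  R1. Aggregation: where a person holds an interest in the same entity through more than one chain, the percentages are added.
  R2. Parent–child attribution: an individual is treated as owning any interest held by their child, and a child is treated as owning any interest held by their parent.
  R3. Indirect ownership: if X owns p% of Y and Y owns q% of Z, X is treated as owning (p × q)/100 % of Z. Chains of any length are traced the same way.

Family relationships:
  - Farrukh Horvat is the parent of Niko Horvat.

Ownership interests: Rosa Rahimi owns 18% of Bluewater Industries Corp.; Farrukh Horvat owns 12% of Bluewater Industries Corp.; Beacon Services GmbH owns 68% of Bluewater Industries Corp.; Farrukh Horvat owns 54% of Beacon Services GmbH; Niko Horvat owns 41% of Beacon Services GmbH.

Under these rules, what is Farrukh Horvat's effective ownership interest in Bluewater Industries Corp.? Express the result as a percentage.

76.6%

By parent–child attribution (R2), Farrukh Horvat is treated as also owning Niko Horvat's interest in Beacon Services GmbH, giving 54% + 41% = 95%.
Chain via Beacon Services GmbH (R3): 95% × 68% = 64.6% of Bluewater Industries Corp.
Direct interest in Bluewater Industries Corp: 12%.
Aggregating (R1): 64.6% + 12% = 76.6%.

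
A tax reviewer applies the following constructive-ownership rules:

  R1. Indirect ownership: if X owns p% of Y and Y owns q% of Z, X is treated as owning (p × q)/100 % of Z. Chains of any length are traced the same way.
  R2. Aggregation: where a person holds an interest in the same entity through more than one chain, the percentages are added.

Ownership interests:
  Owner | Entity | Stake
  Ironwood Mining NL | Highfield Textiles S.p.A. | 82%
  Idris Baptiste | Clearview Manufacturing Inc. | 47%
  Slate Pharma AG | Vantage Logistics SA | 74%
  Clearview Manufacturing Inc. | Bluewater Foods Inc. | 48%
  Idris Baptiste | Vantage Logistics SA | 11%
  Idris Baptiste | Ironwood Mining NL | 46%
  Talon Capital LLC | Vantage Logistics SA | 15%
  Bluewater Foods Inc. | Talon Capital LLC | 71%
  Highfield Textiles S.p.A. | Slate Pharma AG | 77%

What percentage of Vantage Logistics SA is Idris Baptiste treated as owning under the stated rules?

Chain via Ironwood Mining NL → Highfield Textiles S.p.A. → Slate Pharma AG (R1): 46% × 82% × 77% × 74% = 21.492856% of Vantage Logistics SA.
Chain via Clearview Manufacturing Inc. → Bluewater Foods Inc. → Talon Capital LLC (R1): 47% × 48% × 71% × 15% = 2.40264% of Vantage Logistics SA.
Direct interest in Vantage Logistics SA: 11%.
Aggregating (R2): 21.492856% + 2.40264% + 11% = 34.895496%.

34.895496%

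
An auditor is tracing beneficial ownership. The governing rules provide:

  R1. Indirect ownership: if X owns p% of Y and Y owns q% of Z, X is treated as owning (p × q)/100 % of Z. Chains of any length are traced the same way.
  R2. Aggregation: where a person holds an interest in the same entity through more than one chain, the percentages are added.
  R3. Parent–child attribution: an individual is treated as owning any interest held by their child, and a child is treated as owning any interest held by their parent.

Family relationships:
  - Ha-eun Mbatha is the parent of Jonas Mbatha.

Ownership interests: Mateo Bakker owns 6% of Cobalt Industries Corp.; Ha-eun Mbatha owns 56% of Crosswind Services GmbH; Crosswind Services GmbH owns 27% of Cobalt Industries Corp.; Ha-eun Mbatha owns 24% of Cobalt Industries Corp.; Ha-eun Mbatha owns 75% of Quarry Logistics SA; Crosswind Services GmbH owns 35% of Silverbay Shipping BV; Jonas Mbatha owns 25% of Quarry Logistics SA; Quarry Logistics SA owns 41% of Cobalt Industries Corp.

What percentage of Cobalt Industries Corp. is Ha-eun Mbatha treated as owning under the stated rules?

80.12%

By parent–child attribution (R3), Ha-eun Mbatha is treated as also owning Jonas Mbatha's interest in Quarry Logistics SA, giving 75% + 25% = 100%.
Chain via Crosswind Services GmbH (R1): 56% × 27% = 15.12% of Cobalt Industries Corp.
Chain via Quarry Logistics SA (R1): 100% × 41% = 41% of Cobalt Industries Corp.
Direct interest in Cobalt Industries Corp: 24%.
Aggregating (R2): 15.12% + 41% + 24% = 80.12%.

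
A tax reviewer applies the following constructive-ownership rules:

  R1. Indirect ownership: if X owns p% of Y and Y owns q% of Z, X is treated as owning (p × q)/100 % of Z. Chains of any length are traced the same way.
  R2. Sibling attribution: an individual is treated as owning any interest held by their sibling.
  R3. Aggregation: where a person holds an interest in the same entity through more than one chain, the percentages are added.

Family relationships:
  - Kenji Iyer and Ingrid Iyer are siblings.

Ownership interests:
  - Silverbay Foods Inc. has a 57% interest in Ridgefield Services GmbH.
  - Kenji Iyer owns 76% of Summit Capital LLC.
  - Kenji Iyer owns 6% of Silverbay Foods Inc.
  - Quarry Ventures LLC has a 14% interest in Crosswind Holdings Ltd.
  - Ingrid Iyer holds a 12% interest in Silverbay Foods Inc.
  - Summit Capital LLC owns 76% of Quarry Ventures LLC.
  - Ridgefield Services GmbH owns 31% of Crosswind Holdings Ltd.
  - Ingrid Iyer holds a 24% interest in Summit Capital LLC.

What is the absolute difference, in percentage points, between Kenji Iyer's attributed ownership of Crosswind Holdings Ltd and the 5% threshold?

By sibling attribution (R2), Kenji Iyer is treated as also owning Ingrid Iyer's interest in Summit Capital LLC, giving 76% + 24% = 100%.
By sibling attribution (R2), Kenji Iyer is treated as also owning Ingrid Iyer's interest in Silverbay Foods Inc, giving 6% + 12% = 18%.
Chain via Summit Capital LLC → Quarry Ventures LLC (R1): 100% × 76% × 14% = 10.64% of Crosswind Holdings Ltd.
Chain via Silverbay Foods Inc. → Ridgefield Services GmbH (R1): 18% × 57% × 31% = 3.1806% of Crosswind Holdings Ltd.
Aggregating (R3): 10.64% + 3.1806% = 13.8206%.
13.8206% exceeds the 5% threshold by 8.8206 percentage points.

8.8206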